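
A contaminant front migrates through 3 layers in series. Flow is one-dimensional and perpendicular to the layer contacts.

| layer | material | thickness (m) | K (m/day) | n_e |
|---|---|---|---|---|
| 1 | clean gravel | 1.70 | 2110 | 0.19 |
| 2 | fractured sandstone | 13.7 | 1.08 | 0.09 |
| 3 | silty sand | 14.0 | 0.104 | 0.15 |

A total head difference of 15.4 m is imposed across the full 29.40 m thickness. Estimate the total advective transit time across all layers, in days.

35.0

With flow normal to the layers, continuity requires the same specific discharge q through every layer.
Σ(b_i/K_i) = 1.70/2110 + 13.7/1.08 + 14.0/0.104 = 147.3 d.
q = Δh / Σ(b_i/K_i) = 15.4 / 147.3 = 0.1045 m/day.
In each layer the seepage velocity is v_i = q/n_i, so the layer transit time is t_i = b_i·n_i / q:
  layer 1 (clean gravel): t_1 = 1.70 × 0.19 / 0.1045 = 3.090 d
  layer 2 (fractured sandstone): t_2 = 13.7 × 0.09 / 0.1045 = 11.79 d
  layer 3 (silty sand): t_3 = 14.0 × 0.15 / 0.1045 = 20.09 d
Total t = Σ t_i = 34.97 days.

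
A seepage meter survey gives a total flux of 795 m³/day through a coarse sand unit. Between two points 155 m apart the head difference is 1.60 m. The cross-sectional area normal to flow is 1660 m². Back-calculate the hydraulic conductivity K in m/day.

Hydraulic gradient i = Δh / L = 1.60 / 155 = 0.01032.
From Q = K·A·i, K = Q / (A·i) = 795 / (1660 × 0.01032) = 46.39 m/day.

46.4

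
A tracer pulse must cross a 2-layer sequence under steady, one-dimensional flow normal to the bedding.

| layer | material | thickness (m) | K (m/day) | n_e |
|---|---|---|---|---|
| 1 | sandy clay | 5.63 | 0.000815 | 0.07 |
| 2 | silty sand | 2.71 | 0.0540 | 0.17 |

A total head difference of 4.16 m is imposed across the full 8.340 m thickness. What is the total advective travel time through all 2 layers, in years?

With flow normal to the layers, continuity requires the same specific discharge q through every layer.
Σ(b_i/K_i) = 5.63/0.000815 + 2.71/0.0540 = 6958 d.
q = Δh / Σ(b_i/K_i) = 4.16 / 6958 = 0.0005979 m/day.
In each layer the seepage velocity is v_i = q/n_i, so the layer transit time is t_i = b_i·n_i / q:
  layer 1 (sandy clay): t_1 = 5.63 × 0.07 / 0.0005979 = 659.2 d
  layer 2 (silty sand): t_2 = 2.71 × 0.17 / 0.0005979 = 770.6 d
Total t = Σ t_i = 1430 days = 3.914 years.

3.91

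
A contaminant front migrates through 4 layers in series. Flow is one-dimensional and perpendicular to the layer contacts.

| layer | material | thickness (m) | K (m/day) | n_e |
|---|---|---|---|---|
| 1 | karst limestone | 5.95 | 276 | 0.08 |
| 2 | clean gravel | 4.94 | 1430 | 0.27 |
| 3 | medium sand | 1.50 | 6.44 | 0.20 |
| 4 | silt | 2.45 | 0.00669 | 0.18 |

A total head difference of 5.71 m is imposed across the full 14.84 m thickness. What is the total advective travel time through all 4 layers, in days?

164

With flow normal to the layers, continuity requires the same specific discharge q through every layer.
Σ(b_i/K_i) = 5.95/276 + 4.94/1430 + 1.50/6.44 + 2.45/0.00669 = 366.5 d.
q = Δh / Σ(b_i/K_i) = 5.71 / 366.5 = 0.01558 m/day.
In each layer the seepage velocity is v_i = q/n_i, so the layer transit time is t_i = b_i·n_i / q:
  layer 1 (karst limestone): t_1 = 5.95 × 0.08 / 0.01558 = 30.55 d
  layer 2 (clean gravel): t_2 = 4.94 × 0.27 / 0.01558 = 85.61 d
  layer 3 (medium sand): t_3 = 1.50 × 0.20 / 0.01558 = 19.25 d
  layer 4 (silt): t_4 = 2.45 × 0.18 / 0.01558 = 28.30 d
Total t = Σ t_i = 163.7 days.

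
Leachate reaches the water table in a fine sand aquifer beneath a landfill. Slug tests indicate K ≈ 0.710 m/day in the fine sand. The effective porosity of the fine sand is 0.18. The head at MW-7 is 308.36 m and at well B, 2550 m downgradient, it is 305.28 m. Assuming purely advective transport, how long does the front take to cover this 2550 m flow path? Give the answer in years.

Hydraulic gradient i = (308.36 − 305.28) / 2550 = 3.08 / 2550 = 0.001208.
Darcy flux q = K · i = 0.7100 × 0.001208 = 0.0008576 m/day.
Seepage velocity v = q / n_e = 0.0008576 / 0.18 = 0.004764 m/day.
Travel time t = L / v = 2550 / 0.004764 = 5.352e+05 days = 1465 years.

1470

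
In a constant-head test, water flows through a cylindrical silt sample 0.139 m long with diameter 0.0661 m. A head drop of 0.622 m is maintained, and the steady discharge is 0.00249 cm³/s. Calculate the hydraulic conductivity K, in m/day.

0.0140

Cross-sectional area A = π·(d/2)² = π × (0.0661/2)² = 0.003432 m².
Convert discharge: 0.00249 cm³/s = 2.490e-09 m³/s.
Darcy's law rearranged: K = Q·L / (A·Δh) = 2.490e-09 × 0.139 / (0.003432 × 0.622) = 1.622e-07 m/s = 0.01401 m/day.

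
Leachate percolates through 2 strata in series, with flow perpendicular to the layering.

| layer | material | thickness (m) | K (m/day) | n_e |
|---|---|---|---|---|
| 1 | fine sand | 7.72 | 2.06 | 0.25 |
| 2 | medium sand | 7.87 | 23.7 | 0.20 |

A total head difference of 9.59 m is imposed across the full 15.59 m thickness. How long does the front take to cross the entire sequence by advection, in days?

1.49

With flow normal to the layers, continuity requires the same specific discharge q through every layer.
Σ(b_i/K_i) = 7.72/2.06 + 7.87/23.7 = 4.080 d.
q = Δh / Σ(b_i/K_i) = 9.59 / 4.080 = 2.351 m/day.
In each layer the seepage velocity is v_i = q/n_i, so the layer transit time is t_i = b_i·n_i / q:
  layer 1 (fine sand): t_1 = 7.72 × 0.25 / 2.351 = 0.8210 d
  layer 2 (medium sand): t_2 = 7.87 × 0.20 / 2.351 = 0.6696 d
Total t = Σ t_i = 1.491 days.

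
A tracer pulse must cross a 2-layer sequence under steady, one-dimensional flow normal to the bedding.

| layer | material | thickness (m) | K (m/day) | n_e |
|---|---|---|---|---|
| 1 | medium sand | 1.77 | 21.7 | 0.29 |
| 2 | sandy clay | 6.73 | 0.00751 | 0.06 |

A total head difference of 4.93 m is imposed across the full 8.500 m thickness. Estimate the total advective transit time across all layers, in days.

167

With flow normal to the layers, continuity requires the same specific discharge q through every layer.
Σ(b_i/K_i) = 1.77/21.7 + 6.73/0.00751 = 896.2 d.
q = Δh / Σ(b_i/K_i) = 4.93 / 896.2 = 0.005501 m/day.
In each layer the seepage velocity is v_i = q/n_i, so the layer transit time is t_i = b_i·n_i / q:
  layer 1 (medium sand): t_1 = 1.77 × 0.29 / 0.005501 = 93.31 d
  layer 2 (sandy clay): t_2 = 6.73 × 0.06 / 0.005501 = 73.41 d
Total t = Σ t_i = 166.7 days.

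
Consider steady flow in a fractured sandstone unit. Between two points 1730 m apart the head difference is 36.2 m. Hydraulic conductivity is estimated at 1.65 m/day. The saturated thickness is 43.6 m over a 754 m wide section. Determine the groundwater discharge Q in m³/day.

Cross-sectional area A = 754 × 43.6 = 32874 m².
Hydraulic gradient i = Δh / L = 36.2 / 1730 = 0.02092.
Darcy's law: Q = K · A · i = 1.650 × 32874 × 0.02092 = 1135 m³/day.

1140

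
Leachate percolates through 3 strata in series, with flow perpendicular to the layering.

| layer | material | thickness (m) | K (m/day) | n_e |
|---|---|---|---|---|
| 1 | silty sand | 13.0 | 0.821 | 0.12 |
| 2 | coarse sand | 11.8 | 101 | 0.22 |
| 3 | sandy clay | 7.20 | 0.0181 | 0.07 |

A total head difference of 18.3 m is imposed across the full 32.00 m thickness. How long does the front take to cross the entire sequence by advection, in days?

With flow normal to the layers, continuity requires the same specific discharge q through every layer.
Σ(b_i/K_i) = 13.0/0.821 + 11.8/101 + 7.20/0.0181 = 413.7 d.
q = Δh / Σ(b_i/K_i) = 18.3 / 413.7 = 0.04423 m/day.
In each layer the seepage velocity is v_i = q/n_i, so the layer transit time is t_i = b_i·n_i / q:
  layer 1 (silty sand): t_1 = 13.0 × 0.12 / 0.04423 = 35.27 d
  layer 2 (coarse sand): t_2 = 11.8 × 0.22 / 0.04423 = 58.69 d
  layer 3 (sandy clay): t_3 = 7.20 × 0.07 / 0.04423 = 11.39 d
Total t = Σ t_i = 105.4 days.

105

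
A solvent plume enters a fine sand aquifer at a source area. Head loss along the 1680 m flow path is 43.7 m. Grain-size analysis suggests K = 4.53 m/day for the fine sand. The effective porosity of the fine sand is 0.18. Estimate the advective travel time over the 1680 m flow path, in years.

7.03

Hydraulic gradient i = Δh / L = 43.7 / 1680 = 0.02601.
Darcy flux q = K · i = 4.530 × 0.02601 = 0.1178 m/day.
Seepage velocity v = q / n_e = 0.1178 / 0.18 = 0.6546 m/day.
Travel time t = L / v = 1680 / 0.6546 = 2566 days = 7.026 years.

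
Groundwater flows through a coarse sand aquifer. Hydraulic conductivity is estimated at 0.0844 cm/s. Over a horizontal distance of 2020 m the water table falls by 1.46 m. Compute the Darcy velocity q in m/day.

Convert K: 0.0844 cm/s × 864 = 72.92 m/day.
Hydraulic gradient i = Δh / L = 1.46 / 2020 = 0.0007228.
Specific discharge q = K · i = 72.92 × 0.0007228 = 0.05271 m/day.

0.0527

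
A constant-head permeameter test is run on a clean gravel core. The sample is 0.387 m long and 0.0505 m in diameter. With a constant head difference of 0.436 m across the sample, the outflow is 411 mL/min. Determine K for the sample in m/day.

Cross-sectional area A = π·(d/2)² = π × (0.0505/2)² = 0.002003 m².
Convert discharge: 411 mL/min = 6.850e-06 m³/s.
Darcy's law rearranged: K = Q·L / (A·Δh) = 6.850e-06 × 0.387 / (0.002003 × 0.436) = 0.003036 m/s = 262.3 m/day.

262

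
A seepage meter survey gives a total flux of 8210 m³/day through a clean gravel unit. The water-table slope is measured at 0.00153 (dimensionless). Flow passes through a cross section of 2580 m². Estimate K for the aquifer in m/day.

Hydraulic gradient i = 0.00153.
From Q = K·A·i, K = Q / (A·i) = 8210 / (2580 × 0.001530) = 2080 m/day.

2080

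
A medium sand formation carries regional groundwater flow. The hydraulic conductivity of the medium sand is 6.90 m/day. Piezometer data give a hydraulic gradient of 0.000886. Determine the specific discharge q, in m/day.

Hydraulic gradient i = 0.000886.
Specific discharge q = K · i = 6.900 × 0.0008860 = 0.006113 m/day.

0.00611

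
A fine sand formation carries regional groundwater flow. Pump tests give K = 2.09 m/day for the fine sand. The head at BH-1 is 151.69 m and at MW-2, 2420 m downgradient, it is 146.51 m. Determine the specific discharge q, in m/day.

Hydraulic gradient i = (151.69 − 146.51) / 2420 = 5.18 / 2420 = 0.002140.
Specific discharge q = K · i = 2.090 × 0.002140 = 0.004474 m/day.

0.00447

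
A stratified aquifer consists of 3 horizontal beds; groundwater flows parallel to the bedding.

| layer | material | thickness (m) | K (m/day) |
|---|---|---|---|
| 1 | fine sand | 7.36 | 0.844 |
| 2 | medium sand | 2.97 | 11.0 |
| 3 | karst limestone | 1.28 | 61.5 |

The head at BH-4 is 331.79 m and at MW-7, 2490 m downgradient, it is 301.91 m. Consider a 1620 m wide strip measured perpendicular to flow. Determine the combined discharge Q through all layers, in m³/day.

Flow is parallel to layering, so each bed carries its own Darcy discharge and the transmissivities add.
Σ(K_i·b_i) = 0.844×7.36 + 11.0×2.97 + 61.5×1.28 = 117.6 m²/day.
Hydraulic gradient i = (331.79 − 301.91) / 2490 = 29.88 / 2490 = 0.01200.
Q = Σ(K_i·b_i) · W · i = 117.6 × 1620 × 0.01200 = 2286 m³/day.

2290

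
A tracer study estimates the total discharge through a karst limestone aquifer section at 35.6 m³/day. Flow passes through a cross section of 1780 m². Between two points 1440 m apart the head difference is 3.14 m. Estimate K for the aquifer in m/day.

9.17

Hydraulic gradient i = Δh / L = 3.14 / 1440 = 0.002181.
From Q = K·A·i, K = Q / (A·i) = 35.6 / (1780 × 0.002181) = 9.172 m/day.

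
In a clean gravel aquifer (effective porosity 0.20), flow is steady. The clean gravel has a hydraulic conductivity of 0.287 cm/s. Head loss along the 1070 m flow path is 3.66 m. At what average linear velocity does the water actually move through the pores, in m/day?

4.24

Convert K: 0.287 cm/s × 864 = 248.0 m/day.
Hydraulic gradient i = Δh / L = 3.66 / 1070 = 0.003421.
Darcy flux q = K · i = 248.0 × 0.003421 = 0.8482 m/day.
Seepage velocity v = q / n_e = 0.8482 / 0.20 = 4.241 m/day.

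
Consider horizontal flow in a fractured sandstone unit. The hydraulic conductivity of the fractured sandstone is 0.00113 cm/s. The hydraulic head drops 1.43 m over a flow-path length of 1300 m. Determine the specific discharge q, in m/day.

Convert K: 0.00113 cm/s × 864 = 0.9763 m/day.
Hydraulic gradient i = Δh / L = 1.43 / 1300 = 0.001100.
Specific discharge q = K · i = 0.9763 × 0.001100 = 0.001074 m/day.

0.00107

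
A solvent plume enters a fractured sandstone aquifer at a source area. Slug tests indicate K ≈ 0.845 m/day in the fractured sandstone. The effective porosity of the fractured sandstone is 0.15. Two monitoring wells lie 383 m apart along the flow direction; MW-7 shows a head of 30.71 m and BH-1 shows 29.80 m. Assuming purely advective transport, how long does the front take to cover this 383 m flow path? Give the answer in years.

78.3

Hydraulic gradient i = (30.71 − 29.80) / 383 = 0.91 / 383 = 0.002376.
Darcy flux q = K · i = 0.8450 × 0.002376 = 0.002008 m/day.
Seepage velocity v = q / n_e = 0.002008 / 0.15 = 0.01338 m/day.
Travel time t = L / v = 383 / 0.01338 = 28615 days = 78.34 years.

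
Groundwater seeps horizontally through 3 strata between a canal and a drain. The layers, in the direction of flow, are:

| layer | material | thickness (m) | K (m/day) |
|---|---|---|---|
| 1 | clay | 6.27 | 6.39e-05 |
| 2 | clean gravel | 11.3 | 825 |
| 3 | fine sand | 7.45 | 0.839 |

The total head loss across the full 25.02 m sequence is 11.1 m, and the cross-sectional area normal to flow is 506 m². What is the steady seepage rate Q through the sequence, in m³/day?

Flow is perpendicular to layering, so the layers act in series and the equivalent K is the thickness-weighted harmonic mean.
Total thickness L = 6.27 + 11.3 + 7.45 = 25.02 m.
Σ(b_i/K_i) = 6.27/6.39e-05 + 11.3/825 + 7.45/0.839 = 98131 d.
K_eq = L / Σ(b_i/K_i) = 25.02 / 98131 = 0.0002550 m/day.
Q = K_eq · A · (Δh/L) = 0.0002550 × 506 × (11.1/25.02) = 0.05724 m³/day.

0.0572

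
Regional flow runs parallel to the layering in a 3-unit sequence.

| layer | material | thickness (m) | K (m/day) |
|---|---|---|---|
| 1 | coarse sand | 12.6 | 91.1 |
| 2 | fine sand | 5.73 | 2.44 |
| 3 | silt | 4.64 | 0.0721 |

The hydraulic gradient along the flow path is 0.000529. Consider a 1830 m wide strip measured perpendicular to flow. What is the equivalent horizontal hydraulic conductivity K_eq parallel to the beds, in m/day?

Flow is parallel to layering, so each bed carries its own Darcy discharge and the transmissivities add.
Σ(K_i·b_i) = 91.1×12.6 + 2.44×5.73 + 0.0721×4.64 = 1162 m²/day.
Total thickness b = 22.97 m, so K_eq = Σ(K_i·b_i)/b = 50.60 m/day.

50.6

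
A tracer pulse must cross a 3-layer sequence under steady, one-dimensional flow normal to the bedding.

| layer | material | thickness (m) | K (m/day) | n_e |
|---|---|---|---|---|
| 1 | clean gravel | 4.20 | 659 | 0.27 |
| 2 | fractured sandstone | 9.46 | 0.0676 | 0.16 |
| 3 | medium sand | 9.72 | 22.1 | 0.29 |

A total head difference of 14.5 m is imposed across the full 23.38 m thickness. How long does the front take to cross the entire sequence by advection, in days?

With flow normal to the layers, continuity requires the same specific discharge q through every layer.
Σ(b_i/K_i) = 4.20/659 + 9.46/0.0676 + 9.72/22.1 = 140.4 d.
q = Δh / Σ(b_i/K_i) = 14.5 / 140.4 = 0.1033 m/day.
In each layer the seepage velocity is v_i = q/n_i, so the layer transit time is t_i = b_i·n_i / q:
  layer 1 (clean gravel): t_1 = 4.20 × 0.27 / 0.1033 = 10.98 d
  layer 2 (fractured sandstone): t_2 = 9.46 × 0.16 / 0.1033 = 14.65 d
  layer 3 (medium sand): t_3 = 9.72 × 0.29 / 0.1033 = 27.29 d
Total t = Σ t_i = 52.92 days.

52.9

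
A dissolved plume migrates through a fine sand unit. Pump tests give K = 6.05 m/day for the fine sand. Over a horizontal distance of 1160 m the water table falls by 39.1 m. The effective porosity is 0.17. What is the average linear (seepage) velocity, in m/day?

Hydraulic gradient i = Δh / L = 39.1 / 1160 = 0.03371.
Darcy flux q = K · i = 6.050 × 0.03371 = 0.2039 m/day.
Seepage velocity v = q / n_e = 0.2039 / 0.17 = 1.200 m/day.

1.20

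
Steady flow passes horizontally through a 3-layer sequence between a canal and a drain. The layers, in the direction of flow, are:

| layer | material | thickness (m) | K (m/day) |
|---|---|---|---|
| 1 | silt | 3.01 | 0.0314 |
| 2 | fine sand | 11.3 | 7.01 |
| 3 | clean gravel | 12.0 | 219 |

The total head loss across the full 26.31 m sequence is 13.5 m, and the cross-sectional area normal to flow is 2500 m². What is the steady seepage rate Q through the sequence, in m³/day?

346

Flow is perpendicular to layering, so the layers act in series and the equivalent K is the thickness-weighted harmonic mean.
Total thickness L = 3.01 + 11.3 + 12.0 = 26.31 m.
Σ(b_i/K_i) = 3.01/0.0314 + 11.3/7.01 + 12.0/219 = 97.53 d.
K_eq = L / Σ(b_i/K_i) = 26.31 / 97.53 = 0.2698 m/day.
Q = K_eq · A · (Δh/L) = 0.2698 × 2500 × (13.5/26.31) = 346.1 m³/day.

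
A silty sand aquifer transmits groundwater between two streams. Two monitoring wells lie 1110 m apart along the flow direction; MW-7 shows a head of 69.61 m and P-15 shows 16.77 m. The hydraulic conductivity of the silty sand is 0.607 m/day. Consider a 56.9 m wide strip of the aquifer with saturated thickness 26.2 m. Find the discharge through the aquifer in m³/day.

Cross-sectional area A = 56.9 × 26.2 = 1491 m².
Hydraulic gradient i = (69.61 − 16.77) / 1110 = 52.84 / 1110 = 0.04760.
Darcy's law: Q = K · A · i = 0.6070 × 1491 × 0.04760 = 43.08 m³/day.

43.1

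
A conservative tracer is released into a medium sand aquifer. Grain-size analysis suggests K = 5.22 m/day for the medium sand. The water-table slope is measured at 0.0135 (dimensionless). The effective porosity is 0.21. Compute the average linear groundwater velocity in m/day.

0.336

Hydraulic gradient i = 0.0135.
Darcy flux q = K · i = 5.220 × 0.01350 = 0.07047 m/day.
Seepage velocity v = q / n_e = 0.07047 / 0.21 = 0.3356 m/day.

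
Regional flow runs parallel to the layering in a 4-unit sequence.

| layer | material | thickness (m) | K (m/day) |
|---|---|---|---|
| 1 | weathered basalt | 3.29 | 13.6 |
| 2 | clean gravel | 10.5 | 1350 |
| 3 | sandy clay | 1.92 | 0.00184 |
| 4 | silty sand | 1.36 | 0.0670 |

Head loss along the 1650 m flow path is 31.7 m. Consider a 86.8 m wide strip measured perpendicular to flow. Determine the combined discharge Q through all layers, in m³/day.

Flow is parallel to layering, so each bed carries its own Darcy discharge and the transmissivities add.
Σ(K_i·b_i) = 13.6×3.29 + 1350×10.5 + 0.00184×1.92 + 0.0670×1.36 = 14220 m²/day.
Hydraulic gradient i = Δh / L = 31.7 / 1650 = 0.01921.
Q = Σ(K_i·b_i) · W · i = 14220 × 86.8 × 0.01921 = 23713 m³/day.

23700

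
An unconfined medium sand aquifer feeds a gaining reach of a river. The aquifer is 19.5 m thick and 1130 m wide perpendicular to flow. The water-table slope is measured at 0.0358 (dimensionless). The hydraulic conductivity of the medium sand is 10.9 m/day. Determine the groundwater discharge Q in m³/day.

8600

Cross-sectional area A = 1130 × 19.5 = 22035 m².
Hydraulic gradient i = 0.0358.
Darcy's law: Q = K · A · i = 10.90 × 22035 × 0.03580 = 8598 m³/day.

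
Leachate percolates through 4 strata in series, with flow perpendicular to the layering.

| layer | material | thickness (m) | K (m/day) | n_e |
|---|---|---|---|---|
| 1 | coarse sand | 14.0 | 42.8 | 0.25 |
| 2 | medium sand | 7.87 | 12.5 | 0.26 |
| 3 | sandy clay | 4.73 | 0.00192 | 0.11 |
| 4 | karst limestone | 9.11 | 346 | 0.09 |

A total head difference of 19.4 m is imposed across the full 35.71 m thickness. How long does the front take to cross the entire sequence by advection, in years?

With flow normal to the layers, continuity requires the same specific discharge q through every layer.
Σ(b_i/K_i) = 14.0/42.8 + 7.87/12.5 + 4.73/0.00192 + 9.11/346 = 2465 d.
q = Δh / Σ(b_i/K_i) = 19.4 / 2465 = 0.007872 m/day.
In each layer the seepage velocity is v_i = q/n_i, so the layer transit time is t_i = b_i·n_i / q:
  layer 1 (coarse sand): t_1 = 14.0 × 0.25 / 0.007872 = 444.6 d
  layer 2 (medium sand): t_2 = 7.87 × 0.26 / 0.007872 = 259.9 d
  layer 3 (sandy clay): t_3 = 4.73 × 0.11 / 0.007872 = 66.10 d
  layer 4 (karst limestone): t_4 = 9.11 × 0.09 / 0.007872 = 104.2 d
Total t = Σ t_i = 874.8 days = 2.395 years.

2.40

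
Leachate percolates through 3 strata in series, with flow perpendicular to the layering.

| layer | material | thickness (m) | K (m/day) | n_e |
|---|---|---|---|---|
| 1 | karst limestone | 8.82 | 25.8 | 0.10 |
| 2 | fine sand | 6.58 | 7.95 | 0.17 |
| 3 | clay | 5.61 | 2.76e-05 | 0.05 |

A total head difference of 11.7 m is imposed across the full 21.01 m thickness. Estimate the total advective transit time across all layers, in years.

With flow normal to the layers, continuity requires the same specific discharge q through every layer.
Σ(b_i/K_i) = 8.82/25.8 + 6.58/7.95 + 5.61/2.76e-05 = 2.033e+05 d.
q = Δh / Σ(b_i/K_i) = 11.7 / 2.033e+05 = 5.756e-05 m/day.
In each layer the seepage velocity is v_i = q/n_i, so the layer transit time is t_i = b_i·n_i / q:
  layer 1 (karst limestone): t_1 = 8.82 × 0.10 / 5.756e-05 = 15323 d
  layer 2 (fine sand): t_2 = 6.58 × 0.17 / 5.756e-05 = 19433 d
  layer 3 (clay): t_3 = 5.61 × 0.05 / 5.756e-05 = 4873 d
Total t = Σ t_i = 39629 days = 108.5 years.

108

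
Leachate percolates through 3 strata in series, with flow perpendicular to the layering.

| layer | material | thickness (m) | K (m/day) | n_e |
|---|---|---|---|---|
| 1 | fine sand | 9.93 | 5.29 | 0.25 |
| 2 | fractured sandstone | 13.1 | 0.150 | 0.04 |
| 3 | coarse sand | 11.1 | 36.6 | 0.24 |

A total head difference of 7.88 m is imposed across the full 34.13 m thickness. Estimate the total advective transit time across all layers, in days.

With flow normal to the layers, continuity requires the same specific discharge q through every layer.
Σ(b_i/K_i) = 9.93/5.29 + 13.1/0.150 + 11.1/36.6 = 89.51 d.
q = Δh / Σ(b_i/K_i) = 7.88 / 89.51 = 0.08803 m/day.
In each layer the seepage velocity is v_i = q/n_i, so the layer transit time is t_i = b_i·n_i / q:
  layer 1 (fine sand): t_1 = 9.93 × 0.25 / 0.08803 = 28.20 d
  layer 2 (fractured sandstone): t_2 = 13.1 × 0.04 / 0.08803 = 5.952 d
  layer 3 (coarse sand): t_3 = 11.1 × 0.24 / 0.08803 = 30.26 d
Total t = Σ t_i = 64.41 days.

64.4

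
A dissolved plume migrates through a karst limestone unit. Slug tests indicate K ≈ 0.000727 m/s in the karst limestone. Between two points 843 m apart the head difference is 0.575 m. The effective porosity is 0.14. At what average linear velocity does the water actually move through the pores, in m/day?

Convert K: 0.000727 m/s × 86400 = 62.81 m/day.
Hydraulic gradient i = Δh / L = 0.575 / 843 = 0.0006821.
Darcy flux q = K · i = 62.81 × 0.0006821 = 0.04284 m/day.
Seepage velocity v = q / n_e = 0.04284 / 0.14 = 0.3060 m/day.

0.306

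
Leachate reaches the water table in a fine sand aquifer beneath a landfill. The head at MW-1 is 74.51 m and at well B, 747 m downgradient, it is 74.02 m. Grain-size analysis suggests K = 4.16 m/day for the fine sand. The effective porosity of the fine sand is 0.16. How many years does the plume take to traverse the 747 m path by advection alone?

120

Hydraulic gradient i = (74.51 − 74.02) / 747 = 0.49 / 747 = 0.0006560.
Darcy flux q = K · i = 4.160 × 0.0006560 = 0.002729 m/day.
Seepage velocity v = q / n_e = 0.002729 / 0.16 = 0.01705 m/day.
Travel time t = L / v = 747 / 0.01705 = 43800 days = 119.9 years.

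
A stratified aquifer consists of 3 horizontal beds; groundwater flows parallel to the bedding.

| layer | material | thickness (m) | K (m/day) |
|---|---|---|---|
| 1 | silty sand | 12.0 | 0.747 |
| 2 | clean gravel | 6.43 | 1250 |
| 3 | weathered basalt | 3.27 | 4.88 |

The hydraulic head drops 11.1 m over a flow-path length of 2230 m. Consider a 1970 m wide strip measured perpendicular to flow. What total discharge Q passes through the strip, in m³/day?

79100

Flow is parallel to layering, so each bed carries its own Darcy discharge and the transmissivities add.
Σ(K_i·b_i) = 0.747×12.0 + 1250×6.43 + 4.88×3.27 = 8062 m²/day.
Hydraulic gradient i = Δh / L = 11.1 / 2230 = 0.004978.
Q = Σ(K_i·b_i) · W · i = 8062 × 1970 × 0.004978 = 79059 m³/day.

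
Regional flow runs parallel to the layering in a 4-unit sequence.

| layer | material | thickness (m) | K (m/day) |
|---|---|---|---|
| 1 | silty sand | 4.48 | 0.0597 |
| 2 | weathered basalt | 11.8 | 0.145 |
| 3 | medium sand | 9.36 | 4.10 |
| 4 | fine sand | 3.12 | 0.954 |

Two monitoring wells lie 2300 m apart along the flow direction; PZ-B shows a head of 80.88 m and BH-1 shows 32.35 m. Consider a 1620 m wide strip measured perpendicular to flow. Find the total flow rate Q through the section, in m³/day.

1480

Flow is parallel to layering, so each bed carries its own Darcy discharge and the transmissivities add.
Σ(K_i·b_i) = 0.0597×4.48 + 0.145×11.8 + 4.10×9.36 + 0.954×3.12 = 43.33 m²/day.
Hydraulic gradient i = (80.88 − 32.35) / 2300 = 48.53 / 2300 = 0.02110.
Q = Σ(K_i·b_i) · W · i = 43.33 × 1620 × 0.02110 = 1481 m³/day.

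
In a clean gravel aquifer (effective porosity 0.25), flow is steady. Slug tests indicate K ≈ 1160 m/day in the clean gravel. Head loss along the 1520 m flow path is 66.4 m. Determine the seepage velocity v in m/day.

Hydraulic gradient i = Δh / L = 66.4 / 1520 = 0.04368.
Darcy flux q = K · i = 1160 × 0.04368 = 50.67 m/day.
Seepage velocity v = q / n_e = 50.67 / 0.25 = 202.7 m/day.

203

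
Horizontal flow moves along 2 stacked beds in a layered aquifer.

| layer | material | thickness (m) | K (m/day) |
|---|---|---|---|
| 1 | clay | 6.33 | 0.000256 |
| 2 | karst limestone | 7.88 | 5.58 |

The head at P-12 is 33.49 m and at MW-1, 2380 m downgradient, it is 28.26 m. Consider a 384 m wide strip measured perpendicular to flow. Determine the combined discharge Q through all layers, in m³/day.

37.1

Flow is parallel to layering, so each bed carries its own Darcy discharge and the transmissivities add.
Σ(K_i·b_i) = 0.000256×6.33 + 5.58×7.88 = 43.97 m²/day.
Hydraulic gradient i = (33.49 − 28.26) / 2380 = 5.23 / 2380 = 0.002197.
Q = Σ(K_i·b_i) · W · i = 43.97 × 384 × 0.002197 = 37.10 m³/day.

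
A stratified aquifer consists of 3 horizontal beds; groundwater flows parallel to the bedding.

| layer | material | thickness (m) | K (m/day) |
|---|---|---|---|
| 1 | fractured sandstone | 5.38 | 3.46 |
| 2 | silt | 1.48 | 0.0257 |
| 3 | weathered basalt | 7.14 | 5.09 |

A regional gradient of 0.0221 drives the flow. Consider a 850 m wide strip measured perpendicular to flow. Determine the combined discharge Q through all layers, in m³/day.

Flow is parallel to layering, so each bed carries its own Darcy discharge and the transmissivities add.
Σ(K_i·b_i) = 3.46×5.38 + 0.0257×1.48 + 5.09×7.14 = 55.00 m²/day.
Hydraulic gradient i = 0.0221.
Q = Σ(K_i·b_i) · W · i = 55.00 × 850 × 0.02210 = 1033 m³/day.

1030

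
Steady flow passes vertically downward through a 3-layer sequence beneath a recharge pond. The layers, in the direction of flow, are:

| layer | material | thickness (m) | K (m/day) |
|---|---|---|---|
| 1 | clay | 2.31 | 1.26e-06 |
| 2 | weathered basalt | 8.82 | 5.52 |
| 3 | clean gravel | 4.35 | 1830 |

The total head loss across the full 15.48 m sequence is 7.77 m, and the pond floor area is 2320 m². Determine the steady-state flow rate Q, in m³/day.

Flow is perpendicular to layering, so the layers act in series and the equivalent K is the thickness-weighted harmonic mean.
Total thickness L = 2.31 + 8.82 + 4.35 = 15.48 m.
Σ(b_i/K_i) = 2.31/1.26e-06 + 8.82/5.52 + 4.35/1830 = 1.833e+06 d.
K_eq = L / Σ(b_i/K_i) = 15.48 / 1.833e+06 = 8.444e-06 m/day.
Q = K_eq · A · (Δh/L) = 8.444e-06 × 2320 × (7.77/15.48) = 0.009833 m³/day.

0.00983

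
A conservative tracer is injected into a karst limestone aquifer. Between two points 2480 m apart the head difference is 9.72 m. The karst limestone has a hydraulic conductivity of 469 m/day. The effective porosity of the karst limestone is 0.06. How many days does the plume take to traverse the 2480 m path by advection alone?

Hydraulic gradient i = Δh / L = 9.72 / 2480 = 0.003919.
Darcy flux q = K · i = 469.0 × 0.003919 = 1.838 m/day.
Seepage velocity v = q / n_e = 1.838 / 0.06 = 30.64 m/day.
Travel time t = L / v = 2480 / 30.64 = 80.95 days.

80.9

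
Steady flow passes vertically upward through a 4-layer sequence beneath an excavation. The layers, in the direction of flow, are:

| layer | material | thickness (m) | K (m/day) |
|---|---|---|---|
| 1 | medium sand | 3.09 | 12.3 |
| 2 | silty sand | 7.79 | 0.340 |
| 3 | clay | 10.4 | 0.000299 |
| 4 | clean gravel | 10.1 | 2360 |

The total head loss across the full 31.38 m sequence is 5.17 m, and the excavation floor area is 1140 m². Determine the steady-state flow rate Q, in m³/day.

0.169

Flow is perpendicular to layering, so the layers act in series and the equivalent K is the thickness-weighted harmonic mean.
Total thickness L = 3.09 + 7.79 + 10.4 + 10.1 = 31.38 m.
Σ(b_i/K_i) = 3.09/12.3 + 7.79/0.340 + 10.4/0.000299 + 10.1/2360 = 34806 d.
K_eq = L / Σ(b_i/K_i) = 31.38 / 34806 = 0.0009016 m/day.
Q = K_eq · A · (Δh/L) = 0.0009016 × 1140 × (5.17/31.38) = 0.1693 m³/day.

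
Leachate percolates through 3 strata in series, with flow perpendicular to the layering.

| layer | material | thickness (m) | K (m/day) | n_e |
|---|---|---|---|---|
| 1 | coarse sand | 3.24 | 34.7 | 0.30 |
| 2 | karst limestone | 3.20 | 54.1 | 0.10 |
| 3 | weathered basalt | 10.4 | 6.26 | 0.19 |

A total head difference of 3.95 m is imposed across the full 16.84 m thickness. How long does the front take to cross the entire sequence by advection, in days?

1.50

With flow normal to the layers, continuity requires the same specific discharge q through every layer.
Σ(b_i/K_i) = 3.24/34.7 + 3.20/54.1 + 10.4/6.26 = 1.814 d.
q = Δh / Σ(b_i/K_i) = 3.95 / 1.814 = 2.178 m/day.
In each layer the seepage velocity is v_i = q/n_i, so the layer transit time is t_i = b_i·n_i / q:
  layer 1 (coarse sand): t_1 = 3.24 × 0.30 / 2.178 = 0.4463 d
  layer 2 (karst limestone): t_2 = 3.20 × 0.10 / 2.178 = 0.1469 d
  layer 3 (weathered basalt): t_3 = 10.4 × 0.19 / 2.178 = 0.9074 d
Total t = Σ t_i = 1.501 days.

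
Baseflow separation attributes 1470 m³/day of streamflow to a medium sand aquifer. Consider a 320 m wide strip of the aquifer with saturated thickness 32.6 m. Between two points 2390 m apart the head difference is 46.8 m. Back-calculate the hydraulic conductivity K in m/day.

7.20

Cross-sectional area A = 320 × 32.6 = 10432 m².
Hydraulic gradient i = Δh / L = 46.8 / 2390 = 0.01958.
From Q = K·A·i, K = Q / (A·i) = 1470 / (10432 × 0.01958) = 7.196 m/day.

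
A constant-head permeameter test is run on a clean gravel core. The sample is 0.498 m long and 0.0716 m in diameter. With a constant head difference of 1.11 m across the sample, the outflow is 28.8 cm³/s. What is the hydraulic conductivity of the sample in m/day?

277

Cross-sectional area A = π·(d/2)² = π × (0.0716/2)² = 0.004026 m².
Convert discharge: 28.8 cm³/s = 2.880e-05 m³/s.
Darcy's law rearranged: K = Q·L / (A·Δh) = 2.880e-05 × 0.498 / (0.004026 × 1.11) = 0.003209 m/s = 277.3 m/day.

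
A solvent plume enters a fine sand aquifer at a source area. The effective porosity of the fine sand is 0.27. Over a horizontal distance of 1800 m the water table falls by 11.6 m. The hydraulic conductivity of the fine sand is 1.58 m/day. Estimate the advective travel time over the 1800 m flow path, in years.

131

Hydraulic gradient i = Δh / L = 11.6 / 1800 = 0.006444.
Darcy flux q = K · i = 1.580 × 0.006444 = 0.01018 m/day.
Seepage velocity v = q / n_e = 0.01018 / 0.27 = 0.03771 m/day.
Travel time t = L / v = 1800 / 0.03771 = 47730 days = 130.7 years.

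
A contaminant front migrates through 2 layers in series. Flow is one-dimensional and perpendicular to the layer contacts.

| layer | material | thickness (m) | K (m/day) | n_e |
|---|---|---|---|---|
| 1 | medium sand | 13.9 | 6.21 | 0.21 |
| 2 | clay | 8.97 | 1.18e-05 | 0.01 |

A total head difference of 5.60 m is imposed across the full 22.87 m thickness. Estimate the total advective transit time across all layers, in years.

With flow normal to the layers, continuity requires the same specific discharge q through every layer.
Σ(b_i/K_i) = 13.9/6.21 + 8.97/1.18e-05 = 7.602e+05 d.
q = Δh / Σ(b_i/K_i) = 5.60 / 7.602e+05 = 7.367e-06 m/day.
In each layer the seepage velocity is v_i = q/n_i, so the layer transit time is t_i = b_i·n_i / q:
  layer 1 (medium sand): t_1 = 13.9 × 0.21 / 7.367e-06 = 3.962e+05 d
  layer 2 (clay): t_2 = 8.97 × 0.01 / 7.367e-06 = 12176 d
Total t = Σ t_i = 4.084e+05 days = 1118 years.

1120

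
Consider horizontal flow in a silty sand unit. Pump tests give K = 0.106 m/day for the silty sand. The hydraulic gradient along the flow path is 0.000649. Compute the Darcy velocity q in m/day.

6.88e-05

Hydraulic gradient i = 0.000649.
Specific discharge q = K · i = 0.1060 × 0.0006490 = 6.879e-05 m/day.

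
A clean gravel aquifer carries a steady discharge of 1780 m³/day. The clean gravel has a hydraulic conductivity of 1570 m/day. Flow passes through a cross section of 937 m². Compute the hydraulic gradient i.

0.00121

From Q = K·A·i, i = Q / (K·A) = 1780 / (1570 × 937.0) = 0.001210.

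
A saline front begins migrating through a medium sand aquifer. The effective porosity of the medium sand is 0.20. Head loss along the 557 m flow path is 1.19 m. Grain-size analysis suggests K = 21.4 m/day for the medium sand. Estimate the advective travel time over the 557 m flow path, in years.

6.67

Hydraulic gradient i = Δh / L = 1.19 / 557 = 0.002136.
Darcy flux q = K · i = 21.40 × 0.002136 = 0.04572 m/day.
Seepage velocity v = q / n_e = 0.04572 / 0.20 = 0.2286 m/day.
Travel time t = L / v = 557 / 0.2286 = 2437 days = 6.671 years.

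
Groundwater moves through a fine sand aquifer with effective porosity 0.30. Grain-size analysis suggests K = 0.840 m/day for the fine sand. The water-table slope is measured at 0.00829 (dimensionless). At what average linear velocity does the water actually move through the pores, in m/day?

Hydraulic gradient i = 0.00829.
Darcy flux q = K · i = 0.8400 × 0.008290 = 0.006964 m/day.
Seepage velocity v = q / n_e = 0.006964 / 0.30 = 0.02321 m/day.

0.0232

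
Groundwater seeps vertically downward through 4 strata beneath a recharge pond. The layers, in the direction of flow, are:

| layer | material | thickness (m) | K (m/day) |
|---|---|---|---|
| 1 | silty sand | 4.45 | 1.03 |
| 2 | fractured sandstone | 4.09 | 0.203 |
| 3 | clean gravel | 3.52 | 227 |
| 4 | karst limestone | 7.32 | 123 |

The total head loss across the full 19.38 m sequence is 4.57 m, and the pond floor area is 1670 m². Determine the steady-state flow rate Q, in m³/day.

Flow is perpendicular to layering, so the layers act in series and the equivalent K is the thickness-weighted harmonic mean.
Total thickness L = 4.45 + 4.09 + 3.52 + 7.32 = 19.38 m.
Σ(b_i/K_i) = 4.45/1.03 + 4.09/0.203 + 3.52/227 + 7.32/123 = 24.54 d.
K_eq = L / Σ(b_i/K_i) = 19.38 / 24.54 = 0.7896 m/day.
Q = K_eq · A · (Δh/L) = 0.7896 × 1670 × (4.57/19.38) = 311.0 m³/day.

311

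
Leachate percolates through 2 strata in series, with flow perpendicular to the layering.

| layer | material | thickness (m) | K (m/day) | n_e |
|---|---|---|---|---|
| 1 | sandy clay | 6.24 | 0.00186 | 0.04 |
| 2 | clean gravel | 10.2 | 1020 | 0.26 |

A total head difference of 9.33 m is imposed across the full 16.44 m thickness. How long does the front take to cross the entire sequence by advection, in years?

2.86

With flow normal to the layers, continuity requires the same specific discharge q through every layer.
Σ(b_i/K_i) = 6.24/0.00186 + 10.2/1020 = 3355 d.
q = Δh / Σ(b_i/K_i) = 9.33 / 3355 = 0.002781 m/day.
In each layer the seepage velocity is v_i = q/n_i, so the layer transit time is t_i = b_i·n_i / q:
  layer 1 (sandy clay): t_1 = 6.24 × 0.04 / 0.002781 = 89.75 d
  layer 2 (clean gravel): t_2 = 10.2 × 0.26 / 0.002781 = 953.6 d
Total t = Σ t_i = 1043 days = 2.857 years.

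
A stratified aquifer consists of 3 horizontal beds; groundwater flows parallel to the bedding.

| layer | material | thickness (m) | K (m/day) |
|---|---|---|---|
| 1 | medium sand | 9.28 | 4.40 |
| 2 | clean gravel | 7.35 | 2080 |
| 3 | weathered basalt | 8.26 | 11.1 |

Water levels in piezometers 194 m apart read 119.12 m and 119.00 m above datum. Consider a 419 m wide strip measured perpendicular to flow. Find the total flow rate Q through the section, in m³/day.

Flow is parallel to layering, so each bed carries its own Darcy discharge and the transmissivities add.
Σ(K_i·b_i) = 4.40×9.28 + 2080×7.35 + 11.1×8.26 = 15421 m²/day.
Hydraulic gradient i = (119.12 − 119.00) / 194 = 0.12 / 194 = 0.0006186.
Q = Σ(K_i·b_i) · W · i = 15421 × 419 × 0.0006186 = 3997 m³/day.

4000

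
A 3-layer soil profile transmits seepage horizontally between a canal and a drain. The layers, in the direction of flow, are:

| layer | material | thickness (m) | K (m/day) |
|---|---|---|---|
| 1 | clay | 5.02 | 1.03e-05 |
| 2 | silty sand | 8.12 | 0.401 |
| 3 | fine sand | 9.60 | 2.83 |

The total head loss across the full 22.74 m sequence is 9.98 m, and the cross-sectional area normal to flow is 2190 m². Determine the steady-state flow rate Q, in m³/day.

0.0448

Flow is perpendicular to layering, so the layers act in series and the equivalent K is the thickness-weighted harmonic mean.
Total thickness L = 5.02 + 8.12 + 9.60 = 22.74 m.
Σ(b_i/K_i) = 5.02/1.03e-05 + 8.12/0.401 + 9.60/2.83 = 4.874e+05 d.
K_eq = L / Σ(b_i/K_i) = 22.74 / 4.874e+05 = 4.666e-05 m/day.
Q = K_eq · A · (Δh/L) = 4.666e-05 × 2190 × (9.98/22.74) = 0.04484 m³/day.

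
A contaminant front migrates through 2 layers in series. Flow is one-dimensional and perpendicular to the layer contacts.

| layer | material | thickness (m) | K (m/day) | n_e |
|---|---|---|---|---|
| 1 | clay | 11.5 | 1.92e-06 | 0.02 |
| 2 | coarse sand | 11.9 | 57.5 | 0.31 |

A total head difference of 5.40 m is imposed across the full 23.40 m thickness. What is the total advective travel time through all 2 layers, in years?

With flow normal to the layers, continuity requires the same specific discharge q through every layer.
Σ(b_i/K_i) = 11.5/1.92e-06 + 11.9/57.5 = 5.990e+06 d.
q = Δh / Σ(b_i/K_i) = 5.40 / 5.990e+06 = 9.016e-07 m/day.
In each layer the seepage velocity is v_i = q/n_i, so the layer transit time is t_i = b_i·n_i / q:
  layer 1 (clay): t_1 = 11.5 × 0.02 / 9.016e-07 = 2.551e+05 d
  layer 2 (coarse sand): t_2 = 11.9 × 0.31 / 9.016e-07 = 4.092e+06 d
Total t = Σ t_i = 4.347e+06 days = 11901 years.

11900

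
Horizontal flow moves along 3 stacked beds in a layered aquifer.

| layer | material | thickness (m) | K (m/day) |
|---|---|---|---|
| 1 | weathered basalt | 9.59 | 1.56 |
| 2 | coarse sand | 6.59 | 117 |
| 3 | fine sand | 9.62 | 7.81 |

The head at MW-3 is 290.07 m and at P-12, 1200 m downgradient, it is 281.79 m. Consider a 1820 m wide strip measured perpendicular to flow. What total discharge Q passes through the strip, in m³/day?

10800

Flow is parallel to layering, so each bed carries its own Darcy discharge and the transmissivities add.
Σ(K_i·b_i) = 1.56×9.59 + 117×6.59 + 7.81×9.62 = 861.1 m²/day.
Hydraulic gradient i = (290.07 − 281.79) / 1200 = 8.28 / 1200 = 0.006900.
Q = Σ(K_i·b_i) · W · i = 861.1 × 1820 × 0.006900 = 10814 m³/day.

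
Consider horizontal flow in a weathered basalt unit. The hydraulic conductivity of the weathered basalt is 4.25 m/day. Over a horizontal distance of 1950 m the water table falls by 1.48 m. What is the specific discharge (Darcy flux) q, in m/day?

Hydraulic gradient i = Δh / L = 1.48 / 1950 = 0.0007590.
Specific discharge q = K · i = 4.250 × 0.0007590 = 0.003226 m/day.

0.00323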